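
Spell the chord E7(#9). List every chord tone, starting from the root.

E, G#, B, D, F##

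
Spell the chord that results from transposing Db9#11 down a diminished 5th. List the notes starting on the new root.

G – B – D – F – A – C♯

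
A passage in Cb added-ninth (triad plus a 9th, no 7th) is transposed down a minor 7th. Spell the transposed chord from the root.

D-flat, F, A-flat, E-flat

C-flat down a minor 7th → D-flat. New chord: D-flat added-ninth.
D-flat — root
F — major 3rd
A-flat — perfect 5th
E-flat — major 9th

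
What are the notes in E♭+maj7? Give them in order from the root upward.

E♭, G, B, D

E♭+maj7 is an augmented major seventh built on E♭.
Root: E♭
Major 3rd (3rd): G
Augmented 5th (5th): B
Major 7th (7th): D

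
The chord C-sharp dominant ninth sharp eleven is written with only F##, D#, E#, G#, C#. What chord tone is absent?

The full C-sharp dominant ninth sharp eleven chord is C#, E#, G#, B, D#, F##.
Comparing with the voicing, the minor 7th (7th) — B — is absent.

B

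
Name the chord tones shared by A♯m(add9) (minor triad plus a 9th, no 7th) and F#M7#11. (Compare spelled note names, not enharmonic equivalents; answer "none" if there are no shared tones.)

A♯m(add9): A# C# E# B#
F#M7#11: F# A# C# E# B#
Common to both → A#, C#, E#, B#.

A#, C#, E#, B#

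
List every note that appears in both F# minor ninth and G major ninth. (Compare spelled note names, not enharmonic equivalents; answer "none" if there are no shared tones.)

F# minor ninth = F-sharp, A, C-sharp, E, G-sharp.
G major ninth = G, B, D, F-sharp, A.
Shared: F-sharp, A.

F-sharp, A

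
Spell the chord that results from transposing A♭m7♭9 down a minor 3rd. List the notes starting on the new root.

A♭ down a minor 3rd → F. New chord: F minor seventh flat nine.
- root: F
- minor 3rd: A♭
- perfect 5th: C
- minor 7th: E♭
- minor 9th: G♭

F, A♭, C, E♭, G♭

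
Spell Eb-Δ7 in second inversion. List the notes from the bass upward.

In root position, Eb-Δ7 is Eb–Gb–Bb–D.
Second inversion puts the fifth (Bb) in the bass.

Bb, D, Eb, Gb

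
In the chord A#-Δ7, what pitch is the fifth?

A#-Δ7 is built on A#; its 5th is a perfect 5th above the root.
A fifth above A uses the letter E, and the perfect 5th above A# is E#.

E#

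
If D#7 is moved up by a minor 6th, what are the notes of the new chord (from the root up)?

B  D♯  F♯  A

D♯ up a minor 6th → B. New chord: B dominant seventh.
B — root
D♯ — major 3rd
F♯ — perfect 5th
A — minor 7th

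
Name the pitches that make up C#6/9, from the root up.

C# – E# – G# – A# – D#

C#6/9 is a six-nine built on C#.
Root: C#
Major 3rd (3rd): E#
Perfect 5th (5th): G#
Major 6th (6th): A#
Major 9th (9th): D#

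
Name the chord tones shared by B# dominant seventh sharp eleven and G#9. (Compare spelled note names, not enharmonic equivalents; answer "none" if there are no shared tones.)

B# A#

B# dominant seventh sharp eleven = B#, D##, F##, A#, E##.
G#9 = G#, B#, D#, F#, A#.
Shared: B#, A#.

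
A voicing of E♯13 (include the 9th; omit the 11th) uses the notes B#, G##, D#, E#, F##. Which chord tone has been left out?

E♯13 = E#, G##, B#, D#, F##, C##. The voicing lacks the 13th (major 13th), C##.

C##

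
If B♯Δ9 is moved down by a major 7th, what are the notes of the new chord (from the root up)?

Transposed root: B# → C# (major 7th down). So we spell C# major ninth:
Root: C#
Major 3rd (3rd): E#
Perfect 5th (5th): G#
Major 7th (7th): B#
Major 9th (9th): D#

C#, E#, G#, B#, D#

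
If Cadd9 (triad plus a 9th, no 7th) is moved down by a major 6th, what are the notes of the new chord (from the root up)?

Eb  G  Bb  F

C down a major 6th → Eb. New chord: Eb added-ninth.
Root: Eb
Major 3rd (3rd): G
Perfect 5th (5th): Bb
Major 9th (9th): F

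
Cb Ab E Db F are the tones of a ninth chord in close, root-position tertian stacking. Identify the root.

Stacking in thirds gives Db – F – Ab – Cb – E, so Db is the root — Db dominant seventh sharp nine.

Db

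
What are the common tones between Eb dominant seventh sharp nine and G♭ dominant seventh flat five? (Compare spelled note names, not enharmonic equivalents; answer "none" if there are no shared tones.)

B-flat

Eb dominant seventh sharp nine = E-flat, G, B-flat, D-flat, F-sharp.
G♭ dominant seventh flat five = G-flat, B-flat, D-double-flat, F-flat.
Shared: B-flat.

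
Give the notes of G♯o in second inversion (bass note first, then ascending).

D G# B

G♯o = G#–B–D; second inversion → fifth (D) lowest.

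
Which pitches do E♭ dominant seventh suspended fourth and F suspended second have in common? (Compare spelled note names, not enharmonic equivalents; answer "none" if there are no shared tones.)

none

E♭ dominant seventh suspended fourth = E-flat, A-flat, B-flat, D-flat.
F suspended second = F, G, C.
Shared: none.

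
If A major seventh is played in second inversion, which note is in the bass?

E

A major seventh = A–C-sharp–E–G-sharp. Second inversion → fifth in the bass = E.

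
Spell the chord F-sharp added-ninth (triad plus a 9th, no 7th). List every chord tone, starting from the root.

F-sharp, A-sharp, C-sharp, G-sharp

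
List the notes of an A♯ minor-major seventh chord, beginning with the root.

A♯ minor-major seventh is a minor-major seventh built on A-sharp.
- root: A-sharp
- minor 3rd: C-sharp
- perfect 5th: E-sharp
- major 7th: G-double-sharp

A-sharp, C-sharp, E-sharp, G-double-sharp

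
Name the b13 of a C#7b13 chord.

C#7b13 is built on C#; its 13th is a minor 13th above the root.
A sixth above C uses the letter A, and the minor 13th above C# is A.

A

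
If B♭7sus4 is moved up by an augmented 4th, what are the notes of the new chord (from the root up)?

Transposed root: B♭ → E (augmented 4th up). So we spell E dominant seventh suspended fourth:
E — root
A — perfect 4th
B — perfect 5th
D — minor 7th

E, A, B, D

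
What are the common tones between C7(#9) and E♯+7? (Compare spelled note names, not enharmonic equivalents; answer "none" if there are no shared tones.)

C7(#9) = C, E, G, B♭, D♯.
E♯+7 = E♯, G𝄪, B𝄪, D♯.
Shared: D♯.

D♯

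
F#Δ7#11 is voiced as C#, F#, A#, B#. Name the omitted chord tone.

The full F#Δ7#11 chord is F#, A#, C#, E#, B#.
Comparing with the voicing, the major 7th (7th) — E# — is absent.

E#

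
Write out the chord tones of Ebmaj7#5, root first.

Eb, G, B, D

Ebmaj7#5: augmented major seventh on Eb.
Eb — root
G — major 3rd
B — augmented 5th
D — major 7th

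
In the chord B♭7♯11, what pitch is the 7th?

Ab

Root of B♭7♯11 = Bb. The 7th is a minor 7th: Bb up a minor 7th → Ab.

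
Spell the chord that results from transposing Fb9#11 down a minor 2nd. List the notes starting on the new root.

Eb, G, Bb, Db, F, A

A minor 2nd down from Fb is Eb, so the new chord is Eb dominant ninth sharp eleven.
- root: Eb
- major 3rd: G
- perfect 5th: Bb
- minor 7th: Db
- major 9th: F
- augmented 11th: A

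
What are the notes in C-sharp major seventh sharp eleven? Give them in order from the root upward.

C-sharp  E-sharp  G-sharp  B-sharp  F-double-sharp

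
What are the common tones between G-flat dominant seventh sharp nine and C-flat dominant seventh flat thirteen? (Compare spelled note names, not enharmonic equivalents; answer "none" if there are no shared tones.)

G-flat

G-flat dominant seventh sharp nine = G-flat, B-flat, D-flat, F-flat, A.
C-flat dominant seventh flat thirteen = C-flat, E-flat, G-flat, B-double-flat, A-double-flat.
Shared: G-flat.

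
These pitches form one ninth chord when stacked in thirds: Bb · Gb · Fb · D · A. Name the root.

Gb

Stacking in thirds gives Gb – Bb – D – Fb – A, so Gb is the root — Gb dominant seventh sharp nine sharp five.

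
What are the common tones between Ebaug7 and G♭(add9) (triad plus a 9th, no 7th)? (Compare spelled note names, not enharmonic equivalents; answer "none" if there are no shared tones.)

Db

Ebaug7: Eb G B Db
G♭(add9): Gb Bb Db Ab
Common to both → Db.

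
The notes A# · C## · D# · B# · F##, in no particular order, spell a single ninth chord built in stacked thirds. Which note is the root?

Arranged so that each adjacent pair is a third by letter name: B# – D# – F## – A# – C##.
The bottom of that stack, B#, is the root (this is B# minor ninth).

B#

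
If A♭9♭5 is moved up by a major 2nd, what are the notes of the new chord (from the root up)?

Bb – D – Fb – Ab – C

Transposed root: Ab → Bb (major 2nd up). So we spell Bb dominant ninth flat five:
Root: Bb
Major 3rd (3rd): D
Diminished 5th (5th): Fb
Minor 7th (7th): Ab
Major 9th (9th): C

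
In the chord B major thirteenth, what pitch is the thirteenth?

G#

Root of B major thirteenth = B. The 13th is a major 13th: B up a major 13th → G#.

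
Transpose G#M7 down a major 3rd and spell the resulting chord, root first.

A major 3rd down from G♯ is E, so the new chord is E major seventh.
E — root
G♯ — major 3rd
B — perfect 5th
D♯ — major 7th

E – G♯ – B – D♯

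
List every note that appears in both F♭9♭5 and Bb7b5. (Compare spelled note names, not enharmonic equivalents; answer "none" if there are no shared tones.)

Fb, Ab

F♭9♭5 = Fb, Ab, Cbb, Ebb, Gb.
Bb7b5 = Bb, D, Fb, Ab.
Shared: Fb, Ab.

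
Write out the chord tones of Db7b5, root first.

Db – F – Abb – Cb

Root Db, quality dominant seventh flat five:
- root: Db
- major 3rd: F
- diminished 5th: Abb
- minor 7th: Cb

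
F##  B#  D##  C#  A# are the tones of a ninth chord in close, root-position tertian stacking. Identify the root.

B#

Stacking in thirds gives B# – D## – F## – A# – C#, so B# is the root — B# dominant seventh flat nine.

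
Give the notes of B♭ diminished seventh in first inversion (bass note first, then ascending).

Db  Fb  Abb  Bb

B♭ diminished seventh = Bb–Db–Fb–Abb; first inversion → third (Db) lowest.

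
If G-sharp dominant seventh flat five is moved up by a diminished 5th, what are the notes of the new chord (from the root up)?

D F-sharp A-flat C

A diminished 5th up from G-sharp is D, so the new chord is D dominant seventh flat five.
Root: D
Major 3rd (3rd): F-sharp
Diminished 5th (5th): A-flat
Minor 7th (7th): C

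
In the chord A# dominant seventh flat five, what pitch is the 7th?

G#

A# dominant seventh flat five is built on A#; its 7th is a minor 7th above the root.
A seventh above A uses the letter G, and the minor 7th above A# is G#.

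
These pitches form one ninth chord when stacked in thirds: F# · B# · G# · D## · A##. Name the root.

Arranged so that each adjacent pair is a third by letter name: G# – B# – D## – F# – A##.
The bottom of that stack, G#, is the root (this is G# dominant seventh sharp nine sharp five).

G#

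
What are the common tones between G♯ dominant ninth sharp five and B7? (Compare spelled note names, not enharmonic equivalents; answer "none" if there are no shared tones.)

G♯ dominant ninth sharp five = G#, B#, D##, F#, A#.
B7 = B, D#, F#, A.
Shared: F#.

F#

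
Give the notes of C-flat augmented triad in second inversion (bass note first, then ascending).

G Cb Eb

C-flat augmented triad = Cb–Eb–G; second inversion → fifth (G) lowest.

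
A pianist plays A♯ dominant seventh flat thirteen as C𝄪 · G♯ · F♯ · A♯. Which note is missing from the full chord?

The full A♯ dominant seventh flat thirteen chord is A♯, C𝄪, E♯, G♯, F♯.
Comparing with the voicing, the perfect 5th (5th) — E♯ — is absent.

E♯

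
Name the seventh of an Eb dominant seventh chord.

D-flat

Root of Eb dominant seventh = E-flat. The 7th is a minor 7th: E-flat up a minor 7th → D-flat.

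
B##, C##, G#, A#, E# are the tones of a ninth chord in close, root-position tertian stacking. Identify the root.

A#

Arranged so that each adjacent pair is a third by letter name: A# – C## – E# – G# – B##.
The bottom of that stack, A#, is the root (this is A# dominant seventh sharp nine).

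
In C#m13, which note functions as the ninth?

D#

C#m13 is built on C#; its 9th is a major 9th above the root.
A second above C uses the letter D, and the major 9th above C# is D#.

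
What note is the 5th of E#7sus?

E#7sus is built on E#; its 5th is a perfect 5th above the root.
A fifth above E uses the letter B, and the perfect 5th above E# is B#.

B#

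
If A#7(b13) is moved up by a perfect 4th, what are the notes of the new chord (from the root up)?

Transposed root: A# → D# (perfect 4th up). So we spell D# dominant seventh flat thirteen:
- root: D#
- major 3rd: F##
- perfect 5th: A#
- minor 7th: C#
- minor 13th: B

D# – F## – A# – C# – B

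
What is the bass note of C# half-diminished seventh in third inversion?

C# half-diminished seventh in root position is C♯–E–G–B.
Third inversion places the seventh in the bass, which is B.

B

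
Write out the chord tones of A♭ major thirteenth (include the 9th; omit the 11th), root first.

Ab, C, Eb, G, Bb, F

A♭ major thirteenth is a major thirteenth built on Ab.
Ab — root
C — major 3rd
Eb — perfect 5th
G — major 7th
Bb — major 9th
F — major 13th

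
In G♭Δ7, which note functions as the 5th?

Root of G♭Δ7 = Gb. The 5th is a perfect 5th: Gb up a perfect 5th → Db.

Db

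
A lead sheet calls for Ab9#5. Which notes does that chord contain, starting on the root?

Ab, C, E, Gb, Bb

Ab9#5 is a dominant ninth sharp five built on Ab.
root → Ab
3rd (major 3rd) → C
5th (augmented 5th) → E
7th (minor 7th) → Gb
9th (major 9th) → Bb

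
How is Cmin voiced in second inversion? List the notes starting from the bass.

G, C, Eb

In root position, Cmin is C–Eb–G.
Second inversion puts the fifth (G) in the bass.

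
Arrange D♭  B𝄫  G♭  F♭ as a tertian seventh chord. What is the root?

G♭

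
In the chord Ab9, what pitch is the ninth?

Root of Ab9 = Ab. The 9th is a major 9th: Ab up a major 9th → Bb.

Bb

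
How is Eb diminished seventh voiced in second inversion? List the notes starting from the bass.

Bbb  Dbb  Eb  Gb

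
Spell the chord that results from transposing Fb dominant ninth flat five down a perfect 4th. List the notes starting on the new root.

Fb down a perfect 4th → Cb. New chord: Cb dominant ninth flat five.
Cb — root
Eb — major 3rd
Gbb — diminished 5th
Bbb — minor 7th
Db — major 9th

Cb  Eb  Gbb  Bbb  Db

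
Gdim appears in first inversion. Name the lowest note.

B♭

Gdim in root position is G–B♭–D♭.
First inversion places the third in the bass, which is B♭.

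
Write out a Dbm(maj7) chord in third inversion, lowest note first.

Dbm(maj7) = Db–Fb–Ab–C; third inversion → seventh (C) lowest.

C, Db, Fb, Ab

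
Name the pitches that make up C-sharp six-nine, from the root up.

C-sharp six-nine is a six-nine built on C-sharp.
Root: C-sharp
Major 3rd (3rd): E-sharp
Perfect 5th (5th): G-sharp
Major 6th (6th): A-sharp
Major 9th (9th): D-sharp

C-sharp E-sharp G-sharp A-sharp D-sharp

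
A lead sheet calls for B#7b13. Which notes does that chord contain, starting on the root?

B#, D##, F##, A#, G#

B#7b13 is a dominant seventh flat thirteen built on B#.
- root: B#
- major 3rd: D##
- perfect 5th: F##
- minor 7th: A#
- minor 13th: G#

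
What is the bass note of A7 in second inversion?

E

A7 in root position is A–C#–E–G.
Second inversion places the fifth in the bass, which is E.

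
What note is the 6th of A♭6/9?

A♭6/9 is built on Ab; its 6th is a major 6th above the root.
A sixth above A uses the letter F, and the major 6th above Ab is F.

F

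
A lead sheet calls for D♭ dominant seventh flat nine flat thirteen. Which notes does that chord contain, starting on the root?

Root D♭, quality dominant seventh flat nine flat thirteen:
- root: D♭
- major 3rd: F
- perfect 5th: A♭
- minor 7th: C♭
- minor 9th: E𝄫
- minor 13th: B𝄫

D♭, F, A♭, C♭, E𝄫, B𝄫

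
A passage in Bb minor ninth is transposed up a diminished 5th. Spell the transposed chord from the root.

B♭ up a diminished 5th → F♭. New chord: F♭ minor ninth.
root → F♭
3rd (minor 3rd) → A𝄫
5th (perfect 5th) → C♭
7th (minor 7th) → E𝄫
9th (major 9th) → G♭

F♭, A𝄫, C♭, E𝄫, G♭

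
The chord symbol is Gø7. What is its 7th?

F

Gø7 is built on G; its 7th is a minor 7th above the root.
A seventh above G uses the letter F, and the minor 7th above G is F.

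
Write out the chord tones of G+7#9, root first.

G – B – D# – F – A#

Root G, quality dominant seventh sharp nine sharp five:
G — root
B — major 3rd
D# — augmented 5th
F — minor 7th
A# — augmented 9th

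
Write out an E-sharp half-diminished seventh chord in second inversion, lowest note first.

B, D-sharp, E-sharp, G-sharp

E-sharp half-diminished seventh = E-sharp–G-sharp–B–D-sharp; second inversion → fifth (B) lowest.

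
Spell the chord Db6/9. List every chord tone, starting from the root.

Root Db, quality six-nine:
root → Db
3rd (major 3rd) → F
5th (perfect 5th) → Ab
6th (major 6th) → Bb
9th (major 9th) → Eb

Db – F – Ab – Bb – Eb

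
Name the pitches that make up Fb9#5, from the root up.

Fb9#5 is a dominant ninth sharp five built on Fb.
Root: Fb
Major 3rd (3rd): Ab
Augmented 5th (5th): C
Minor 7th (7th): Ebb
Major 9th (9th): Gb

Fb – Ab – C – Ebb – Gb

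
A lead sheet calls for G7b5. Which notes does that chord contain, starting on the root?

G – B – Db – F

G7b5 is a dominant seventh flat five built on G.
- root: G
- major 3rd: B
- diminished 5th: Db
- minor 7th: F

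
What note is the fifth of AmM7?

E

Root of AmM7 = A. The 5th is a perfect 5th: A up a perfect 5th → E.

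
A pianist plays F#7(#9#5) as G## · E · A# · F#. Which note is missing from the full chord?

F#7(#9#5) = F#, A#, C##, E, G##. The voicing lacks the 5th (augmented 5th), C##.

C##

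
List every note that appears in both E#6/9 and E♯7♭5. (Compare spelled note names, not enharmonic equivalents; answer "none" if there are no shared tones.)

E#6/9: E# G## B# C## F##
E♯7♭5: E# G## B D#
Common to both → E#, G##.

E#, G##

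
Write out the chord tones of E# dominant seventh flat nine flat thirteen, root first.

Root E♯, quality dominant seventh flat nine flat thirteen:
root → E♯
3rd (major 3rd) → G𝄪
5th (perfect 5th) → B♯
7th (minor 7th) → D♯
9th (minor 9th) → F♯
13th (minor 13th) → C♯

E♯, G𝄪, B♯, D♯, F♯, C♯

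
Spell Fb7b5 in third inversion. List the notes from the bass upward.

Ebb Fb Ab Cbb

In root position, Fb7b5 is Fb–Ab–Cbb–Ebb.
Third inversion puts the seventh (Ebb) in the bass.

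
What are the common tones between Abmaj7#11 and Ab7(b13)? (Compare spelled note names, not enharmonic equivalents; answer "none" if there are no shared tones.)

A♭ C E♭

Abmaj7#11: A♭ C E♭ G D
Ab7(b13): A♭ C E♭ G♭ F♭
Common to both → A♭, C, E♭.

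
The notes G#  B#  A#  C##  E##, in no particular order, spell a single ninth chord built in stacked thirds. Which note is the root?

A#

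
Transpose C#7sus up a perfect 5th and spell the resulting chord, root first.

C♯ up a perfect 5th → G♯. New chord: G♯ dominant seventh suspended fourth.
root → G♯
4th (perfect 4th) → C♯
5th (perfect 5th) → D♯
7th (minor 7th) → F♯

G♯, C♯, D♯, F♯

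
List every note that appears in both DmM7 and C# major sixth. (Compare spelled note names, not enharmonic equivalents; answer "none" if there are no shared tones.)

C#

DmM7 = D, F, A, C#.
C# major sixth = C#, E#, G#, A#.
Shared: C#.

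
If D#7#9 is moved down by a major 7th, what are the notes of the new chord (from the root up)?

D♯ down a major 7th → E. New chord: E dominant seventh sharp nine.
- root: E
- major 3rd: G♯
- perfect 5th: B
- minor 7th: D
- augmented 9th: F𝄪

E – G♯ – B – D – F𝄪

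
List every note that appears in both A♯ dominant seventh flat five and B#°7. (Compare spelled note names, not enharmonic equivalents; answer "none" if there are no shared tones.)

A♯ dominant seventh flat five: A# C## E G#
B#°7: B# D# F# A
Common to both → none.

none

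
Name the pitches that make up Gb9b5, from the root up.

G♭ B♭ D𝄫 F♭ A♭

Gb9b5: dominant ninth flat five on G♭.
Root: G♭
Major 3rd (3rd): B♭
Diminished 5th (5th): D𝄫
Minor 7th (7th): F♭
Major 9th (9th): A♭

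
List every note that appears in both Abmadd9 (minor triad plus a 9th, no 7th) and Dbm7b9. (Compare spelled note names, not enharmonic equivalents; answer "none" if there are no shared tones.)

A♭, C♭

Abmadd9 = A♭, C♭, E♭, B♭.
Dbm7b9 = D♭, F♭, A♭, C♭, E𝄫.
Shared: A♭, C♭.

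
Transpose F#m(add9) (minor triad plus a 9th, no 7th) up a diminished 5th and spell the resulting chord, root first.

C Eb G D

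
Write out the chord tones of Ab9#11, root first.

Ab9#11: dominant ninth sharp eleven on Ab.
root → Ab
3rd (major 3rd) → C
5th (perfect 5th) → Eb
7th (minor 7th) → Gb
9th (major 9th) → Bb
11th (augmented 11th) → D

Ab – C – Eb – Gb – Bb – D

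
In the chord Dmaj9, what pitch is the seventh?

C#

Root of Dmaj9 = D. The 7th is a major 7th: D up a major 7th → C#.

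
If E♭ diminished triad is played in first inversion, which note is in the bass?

G-flat

E♭ diminished triad = E-flat–G-flat–B-double-flat. First inversion → third in the bass = G-flat.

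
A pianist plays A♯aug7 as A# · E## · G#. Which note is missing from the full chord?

C##

A♯aug7 = A#, C##, E##, G#. The voicing lacks the 3rd (major 3rd), C##.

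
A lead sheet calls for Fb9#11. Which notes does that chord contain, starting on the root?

Fb Ab Cb Ebb Gb Bb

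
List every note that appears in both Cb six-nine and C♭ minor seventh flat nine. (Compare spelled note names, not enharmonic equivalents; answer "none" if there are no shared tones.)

Cb six-nine = C-flat, E-flat, G-flat, A-flat, D-flat.
C♭ minor seventh flat nine = C-flat, E-double-flat, G-flat, B-double-flat, D-double-flat.
Shared: C-flat, G-flat.

C-flat G-flat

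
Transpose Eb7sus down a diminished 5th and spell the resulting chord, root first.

E♭ down a diminished 5th → A. New chord: A dominant seventh suspended fourth.
- root: A
- perfect 4th: D
- perfect 5th: E
- minor 7th: G

A, D, E, G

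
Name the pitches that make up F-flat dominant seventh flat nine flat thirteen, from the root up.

Fb, Ab, Cb, Ebb, Gbb, Dbb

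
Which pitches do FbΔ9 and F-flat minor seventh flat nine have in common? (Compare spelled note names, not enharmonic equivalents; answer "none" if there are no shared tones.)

FbΔ9: F♭ A♭ C♭ E♭ G♭
F-flat minor seventh flat nine: F♭ A𝄫 C♭ E𝄫 G𝄫
Common to both → F♭, C♭.

F♭ C♭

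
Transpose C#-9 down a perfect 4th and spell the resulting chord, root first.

A perfect 4th down from C# is G#, so the new chord is G# minor ninth.
- root: G#
- minor 3rd: B
- perfect 5th: D#
- minor 7th: F#
- major 9th: A#

G#, B, D#, F#, A#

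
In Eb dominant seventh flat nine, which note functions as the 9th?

F-flat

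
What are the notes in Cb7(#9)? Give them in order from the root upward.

Cb7(#9) is a dominant seventh sharp nine built on Cb.
Cb — root
Eb — major 3rd
Gb — perfect 5th
Bbb — minor 7th
D — augmented 9th

Cb – Eb – Gb – Bbb – D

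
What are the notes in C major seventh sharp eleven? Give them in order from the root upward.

C  E  G  B  F-sharp

C major seventh sharp eleven is a major seventh sharp eleven built on C.
Root: C
Major 3rd (3rd): E
Perfect 5th (5th): G
Major 7th (7th): B
Augmented 11th (11th): F-sharp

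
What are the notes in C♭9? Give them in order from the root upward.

Cb, Eb, Gb, Bbb, Db

Root Cb, quality dominant ninth:
root → Cb
3rd (major 3rd) → Eb
5th (perfect 5th) → Gb
7th (minor 7th) → Bbb
9th (major 9th) → Db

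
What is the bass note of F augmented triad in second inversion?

C#

F augmented triad = F–A–C#. Second inversion → fifth in the bass = C#.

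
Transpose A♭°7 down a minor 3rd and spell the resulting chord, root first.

Ab down a minor 3rd → F. New chord: F diminished seventh.
root → F
3rd (minor 3rd) → Ab
5th (diminished 5th) → Cb
7th (diminished 7th) → Ebb

F, Ab, Cb, Ebb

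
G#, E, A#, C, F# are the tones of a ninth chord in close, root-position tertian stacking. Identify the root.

Arranged so that each adjacent pair is a third by letter name: F# – A# – C – E – G#.
The bottom of that stack, F#, is the root (this is F# dominant ninth flat five).

F#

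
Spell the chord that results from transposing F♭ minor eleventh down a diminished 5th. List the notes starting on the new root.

Transposed root: F♭ → B♭ (diminished 5th down). So we spell B♭ minor eleventh:
Root: B♭
Minor 3rd (3rd): D♭
Perfect 5th (5th): F
Minor 7th (7th): A♭
Major 9th (9th): C
Perfect 11th (11th): E♭

B♭, D♭, F, A♭, C, E♭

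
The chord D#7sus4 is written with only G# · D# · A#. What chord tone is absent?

C#

D#7sus4 = D#, G#, A#, C#. The voicing lacks the 7th (minor 7th), C#.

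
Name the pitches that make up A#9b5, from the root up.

A#9b5 is a dominant ninth flat five built on A♯.
root → A♯
3rd (major 3rd) → C𝄪
5th (diminished 5th) → E
7th (minor 7th) → G♯
9th (major 9th) → B♯

A♯  C𝄪  E  G♯  B♯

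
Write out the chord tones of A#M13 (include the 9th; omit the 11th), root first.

A# C## E# G## B# F##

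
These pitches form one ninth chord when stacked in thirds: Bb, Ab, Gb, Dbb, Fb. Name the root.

Gb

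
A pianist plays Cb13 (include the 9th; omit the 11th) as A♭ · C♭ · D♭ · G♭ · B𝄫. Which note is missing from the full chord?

E♭

Cb13 = C♭, E♭, G♭, B𝄫, D♭, A♭. The voicing lacks the 3rd (major 3rd), E♭.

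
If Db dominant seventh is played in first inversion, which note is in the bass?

Db dominant seventh in root position is D-flat–F–A-flat–C-flat.
First inversion places the third in the bass, which is F.

F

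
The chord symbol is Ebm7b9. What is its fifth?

Root of Ebm7b9 = Eb. The 5th is a perfect 5th: Eb up a perfect 5th → Bb.

Bb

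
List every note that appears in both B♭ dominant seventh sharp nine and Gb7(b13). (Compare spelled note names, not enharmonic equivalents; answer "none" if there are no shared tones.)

Bb

B♭ dominant seventh sharp nine: Bb D F Ab C#
Gb7(b13): Gb Bb Db Fb Ebb
Common to both → Bb.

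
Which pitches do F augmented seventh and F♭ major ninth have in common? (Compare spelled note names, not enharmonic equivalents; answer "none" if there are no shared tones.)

E-flat

F augmented seventh: F A C-sharp E-flat
F♭ major ninth: F-flat A-flat C-flat E-flat G-flat
Common to both → E-flat.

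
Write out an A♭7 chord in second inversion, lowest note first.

Eb, Gb, Ab, C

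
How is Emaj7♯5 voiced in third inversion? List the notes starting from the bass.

Emaj7♯5 = E–G♯–B♯–D♯; third inversion → seventh (D♯) lowest.

D♯, E, G♯, B♯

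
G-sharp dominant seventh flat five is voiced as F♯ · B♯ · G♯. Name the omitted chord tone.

G-sharp dominant seventh flat five = G♯, B♯, D, F♯. The voicing lacks the 5th (diminished 5th), D.

D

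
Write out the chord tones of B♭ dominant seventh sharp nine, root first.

Bb – D – F – Ab – C#

B♭ dominant seventh sharp nine: dominant seventh sharp nine on Bb.
root → Bb
3rd (major 3rd) → D
5th (perfect 5th) → F
7th (minor 7th) → Ab
9th (augmented 9th) → C#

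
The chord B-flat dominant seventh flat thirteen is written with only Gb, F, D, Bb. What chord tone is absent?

Ab

The full B-flat dominant seventh flat thirteen chord is Bb, D, F, Ab, Gb.
Comparing with the voicing, the minor 7th (7th) — Ab — is absent.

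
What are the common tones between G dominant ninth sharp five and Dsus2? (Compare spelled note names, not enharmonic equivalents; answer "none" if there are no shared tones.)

A

G dominant ninth sharp five = G, B, D♯, F, A.
Dsus2 = D, E, A.
Shared: A.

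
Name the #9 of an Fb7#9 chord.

G

Root of Fb7#9 = Fb. The 9th is an augmented 9th: Fb up an augmented 9th → G.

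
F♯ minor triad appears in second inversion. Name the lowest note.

F♯ minor triad in root position is F-sharp–A–C-sharp.
Second inversion places the fifth in the bass, which is C-sharp.

C-sharp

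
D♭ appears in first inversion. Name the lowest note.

F

D♭ in root position is Db–F–Ab.
First inversion places the third in the bass, which is F.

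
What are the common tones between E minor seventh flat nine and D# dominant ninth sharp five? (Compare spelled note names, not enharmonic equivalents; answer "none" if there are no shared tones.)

none

E minor seventh flat nine: E G B D F
D# dominant ninth sharp five: D-sharp F-double-sharp A-double-sharp C-sharp E-sharp
Common to both → none.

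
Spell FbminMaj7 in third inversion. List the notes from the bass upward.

Eb – Fb – Abb – Cb

In root position, FbminMaj7 is Fb–Abb–Cb–Eb.
Third inversion puts the seventh (Eb) in the bass.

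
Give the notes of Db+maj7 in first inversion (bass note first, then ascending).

F, A, C, Db

In root position, Db+maj7 is Db–F–A–C.
First inversion puts the third (F) in the bass.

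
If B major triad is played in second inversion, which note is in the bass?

B major triad = B–D-sharp–F-sharp. Second inversion → fifth in the bass = F-sharp.

F-sharp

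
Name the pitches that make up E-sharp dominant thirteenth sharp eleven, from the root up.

Root E-sharp, quality dominant thirteenth sharp eleven:
Root: E-sharp
Major 3rd (3rd): G-double-sharp
Perfect 5th (5th): B-sharp
Minor 7th (7th): D-sharp
Major 9th (9th): F-double-sharp
Augmented 11th (11th): A-double-sharp
Major 13th (13th): C-double-sharp

E-sharp – G-double-sharp – B-sharp – D-sharp – F-double-sharp – A-double-sharp – C-double-sharp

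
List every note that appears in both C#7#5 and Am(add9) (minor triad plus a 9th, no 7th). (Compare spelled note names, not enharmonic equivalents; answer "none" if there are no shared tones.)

B

C#7#5 = C#, E#, G##, B.
Am(add9) = A, C, E, B.
Shared: B.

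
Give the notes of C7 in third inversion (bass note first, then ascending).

Bb, C, E, G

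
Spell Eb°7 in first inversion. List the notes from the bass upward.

Gb  Bbb  Dbb  Eb

In root position, Eb°7 is Eb–Gb–Bbb–Dbb.
First inversion puts the third (Gb) in the bass.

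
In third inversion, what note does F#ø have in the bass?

E

F#ø = F#–A–C–E. Third inversion → seventh in the bass = E.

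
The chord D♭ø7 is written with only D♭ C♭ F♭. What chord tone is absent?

A𝄫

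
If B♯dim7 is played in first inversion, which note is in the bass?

D#

B♯dim7 in root position is B#–D#–F#–A.
First inversion places the third in the bass, which is D#.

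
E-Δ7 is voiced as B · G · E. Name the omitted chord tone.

E-Δ7 = E, G, B, D#. The voicing lacks the 7th (major 7th), D#.

D#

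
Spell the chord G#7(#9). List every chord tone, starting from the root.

G# – B# – D# – F# – A##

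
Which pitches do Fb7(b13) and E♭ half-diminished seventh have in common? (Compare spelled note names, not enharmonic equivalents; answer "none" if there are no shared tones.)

Fb7(b13): Fb Ab Cb Ebb Dbb
E♭ half-diminished seventh: Eb Gb Bbb Db
Common to both → none.

none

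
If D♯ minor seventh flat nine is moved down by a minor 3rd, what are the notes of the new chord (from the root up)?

D-sharp down a minor 3rd → B-sharp. New chord: B-sharp minor seventh flat nine.
Root: B-sharp
Minor 3rd (3rd): D-sharp
Perfect 5th (5th): F-double-sharp
Minor 7th (7th): A-sharp
Minor 9th (9th): C-sharp

B-sharp, D-sharp, F-double-sharp, A-sharp, C-sharp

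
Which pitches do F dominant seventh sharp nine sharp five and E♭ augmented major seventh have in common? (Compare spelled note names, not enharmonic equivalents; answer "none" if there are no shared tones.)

F dominant seventh sharp nine sharp five = F, A, C-sharp, E-flat, G-sharp.
E♭ augmented major seventh = E-flat, G, B, D.
Shared: E-flat.

E-flat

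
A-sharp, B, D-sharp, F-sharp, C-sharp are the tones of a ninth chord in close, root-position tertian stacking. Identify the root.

Arranged so that each adjacent pair is a third by letter name: B – D-sharp – F-sharp – A-sharp – C-sharp.
The bottom of that stack, B, is the root (this is B major ninth).

B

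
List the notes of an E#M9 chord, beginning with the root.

E#M9: major ninth on E#.
Root: E#
Major 3rd (3rd): G##
Perfect 5th (5th): B#
Major 7th (7th): D##
Major 9th (9th): F##

E# – G## – B# – D## – F##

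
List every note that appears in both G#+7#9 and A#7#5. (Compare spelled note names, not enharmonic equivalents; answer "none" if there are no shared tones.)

G#+7#9: G# B# D## F# A##
A#7#5: A# C## E## G#
Common to both → G#.

G#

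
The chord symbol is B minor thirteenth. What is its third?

D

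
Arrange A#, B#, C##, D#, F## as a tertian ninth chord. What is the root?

B#

Arranged so that each adjacent pair is a third by letter name: B# – D# – F## – A# – C##.
The bottom of that stack, B#, is the root (this is B# minor ninth).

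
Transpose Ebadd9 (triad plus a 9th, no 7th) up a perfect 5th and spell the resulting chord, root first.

A perfect 5th up from Eb is Bb, so the new chord is Bb added-ninth.
- root: Bb
- major 3rd: D
- perfect 5th: F
- major 9th: C

Bb D F C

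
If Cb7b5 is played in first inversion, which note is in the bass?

Eb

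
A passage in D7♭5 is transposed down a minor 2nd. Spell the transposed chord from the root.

C#, E#, G, B

D down a minor 2nd → C#. New chord: C# dominant seventh flat five.
C# — root
E# — major 3rd
G — diminished 5th
B — minor 7th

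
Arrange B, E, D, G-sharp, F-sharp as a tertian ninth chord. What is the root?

Arranged so that each adjacent pair is a third by letter name: E – G-sharp – B – D – F-sharp.
The bottom of that stack, E, is the root (this is E dominant ninth).

E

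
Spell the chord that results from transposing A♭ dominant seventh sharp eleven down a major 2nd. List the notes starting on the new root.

Transposed root: A-flat → G-flat (major 2nd down). So we spell G-flat dominant seventh sharp eleven:
root → G-flat
3rd (major 3rd) → B-flat
5th (perfect 5th) → D-flat
7th (minor 7th) → F-flat
11th (augmented 11th) → C

G-flat, B-flat, D-flat, F-flat, C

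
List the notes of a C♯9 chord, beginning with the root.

C♯, E♯, G♯, B, D♯

C♯9 is a dominant ninth built on C♯.
Root: C♯
Major 3rd (3rd): E♯
Perfect 5th (5th): G♯
Minor 7th (7th): B
Major 9th (9th): D♯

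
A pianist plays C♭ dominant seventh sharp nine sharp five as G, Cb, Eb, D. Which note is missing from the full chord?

The full C♭ dominant seventh sharp nine sharp five chord is Cb, Eb, G, Bbb, D.
Comparing with the voicing, the minor 7th (7th) — Bbb — is absent.

Bbb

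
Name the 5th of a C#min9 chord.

G#

C#min9 is built on C#; its 5th is a perfect 5th above the root.
A fifth above C uses the letter G, and the perfect 5th above C# is G#.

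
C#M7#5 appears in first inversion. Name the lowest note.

E#

C#M7#5 = C#–E#–G##–B#. First inversion → third in the bass = E#.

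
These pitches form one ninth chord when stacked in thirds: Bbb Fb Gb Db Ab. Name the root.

Gb

Arranged so that each adjacent pair is a third by letter name: Gb – Bbb – Db – Fb – Ab.
The bottom of that stack, Gb, is the root (this is Gb minor ninth).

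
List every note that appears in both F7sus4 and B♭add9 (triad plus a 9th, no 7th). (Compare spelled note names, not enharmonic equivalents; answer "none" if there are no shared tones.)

F  B♭  C

F7sus4: F B♭ C E♭
B♭add9: B♭ D F C
Common to both → F, B♭, C.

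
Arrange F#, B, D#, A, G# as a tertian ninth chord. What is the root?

G#

Arranged so that each adjacent pair is a third by letter name: G# – B – D# – F# – A.
The bottom of that stack, G#, is the root (this is G# minor seventh flat nine).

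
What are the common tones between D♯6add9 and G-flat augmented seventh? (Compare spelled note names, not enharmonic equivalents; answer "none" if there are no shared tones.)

D♯6add9 = D#, F##, A#, B#, E#.
G-flat augmented seventh = Gb, Bb, D, Fb.
Shared: none.

none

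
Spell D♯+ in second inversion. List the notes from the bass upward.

A## D# F##

D♯+ = D#–F##–A##; second inversion → fifth (A##) lowest.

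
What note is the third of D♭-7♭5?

Root of D♭-7♭5 = Db. The 3rd is a minor 3rd: Db up a minor 3rd → Fb.

Fb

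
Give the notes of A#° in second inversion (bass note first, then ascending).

In root position, A#° is A#–C#–E.
Second inversion puts the fifth (E) in the bass.

E, A#, C#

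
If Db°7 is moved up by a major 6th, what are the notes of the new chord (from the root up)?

Bb, Db, Fb, Abb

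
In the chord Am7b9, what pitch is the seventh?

Am7b9 is built on A; its 7th is a minor 7th above the root.
A seventh above A uses the letter G, and the minor 7th above A is G.

G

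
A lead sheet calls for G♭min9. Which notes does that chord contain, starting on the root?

G♭min9 is a minor ninth built on Gb.
Root: Gb
Minor 3rd (3rd): Bbb
Perfect 5th (5th): Db
Minor 7th (7th): Fb
Major 9th (9th): Ab

Gb  Bbb  Db  Fb  Ab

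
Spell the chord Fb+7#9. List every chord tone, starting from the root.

F♭  A♭  C  E𝄫  G

Fb+7#9: dominant seventh sharp nine sharp five on F♭.
F♭ — root
A♭ — major 3rd
C — augmented 5th
E𝄫 — minor 7th
G — augmented 9th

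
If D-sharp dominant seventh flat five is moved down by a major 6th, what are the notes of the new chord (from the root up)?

F# – A# – C – E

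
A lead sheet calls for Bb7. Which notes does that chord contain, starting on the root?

Root Bb, quality dominant seventh:
root → Bb
3rd (major 3rd) → D
5th (perfect 5th) → F
7th (minor 7th) → Ab

Bb – D – F – Ab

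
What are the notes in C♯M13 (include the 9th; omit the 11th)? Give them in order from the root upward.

C# – E# – G# – B# – D# – A#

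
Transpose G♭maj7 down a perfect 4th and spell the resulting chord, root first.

Db – F – Ab – C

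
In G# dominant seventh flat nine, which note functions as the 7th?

F♯

G# dominant seventh flat nine is built on G♯; its 7th is a minor 7th above the root.
A seventh above G uses the letter F, and the minor 7th above G♯ is F♯.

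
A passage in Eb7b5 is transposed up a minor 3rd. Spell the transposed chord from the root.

Gb, Bb, Dbb, Fb

Eb up a minor 3rd → Gb. New chord: Gb dominant seventh flat five.
Root: Gb
Major 3rd (3rd): Bb
Diminished 5th (5th): Dbb
Minor 7th (7th): Fb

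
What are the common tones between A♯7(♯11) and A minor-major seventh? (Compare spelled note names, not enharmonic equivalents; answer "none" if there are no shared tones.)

G#

A♯7(♯11): A# C## E# G# D##
A minor-major seventh: A C E G#
Common to both → G#.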